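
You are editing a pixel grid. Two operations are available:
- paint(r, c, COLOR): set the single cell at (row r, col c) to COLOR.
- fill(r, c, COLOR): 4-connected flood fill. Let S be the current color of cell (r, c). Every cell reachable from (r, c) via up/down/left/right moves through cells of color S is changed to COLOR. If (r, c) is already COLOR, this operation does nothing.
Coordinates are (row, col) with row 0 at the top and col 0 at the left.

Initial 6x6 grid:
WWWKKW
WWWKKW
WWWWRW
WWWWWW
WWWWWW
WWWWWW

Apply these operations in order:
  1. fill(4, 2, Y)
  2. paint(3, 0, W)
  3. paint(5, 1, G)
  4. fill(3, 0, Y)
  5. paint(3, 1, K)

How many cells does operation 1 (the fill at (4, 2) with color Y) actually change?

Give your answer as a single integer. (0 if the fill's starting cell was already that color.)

Answer: 31

Derivation:
After op 1 fill(4,2,Y) [31 cells changed]:
YYYKKY
YYYKKY
YYYYRY
YYYYYY
YYYYYY
YYYYYY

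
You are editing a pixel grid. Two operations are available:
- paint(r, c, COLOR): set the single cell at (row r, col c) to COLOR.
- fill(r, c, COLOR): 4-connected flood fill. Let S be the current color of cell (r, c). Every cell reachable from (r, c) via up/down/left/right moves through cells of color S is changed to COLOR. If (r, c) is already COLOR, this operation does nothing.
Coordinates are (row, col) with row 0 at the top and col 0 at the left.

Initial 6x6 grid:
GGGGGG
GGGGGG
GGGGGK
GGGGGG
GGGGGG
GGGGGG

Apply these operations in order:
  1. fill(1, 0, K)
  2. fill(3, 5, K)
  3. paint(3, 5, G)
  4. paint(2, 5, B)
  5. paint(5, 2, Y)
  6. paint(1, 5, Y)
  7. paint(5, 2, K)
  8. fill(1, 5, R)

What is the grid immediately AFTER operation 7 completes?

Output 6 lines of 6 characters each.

Answer: KKKKKK
KKKKKY
KKKKKB
KKKKKG
KKKKKK
KKKKKK

Derivation:
After op 1 fill(1,0,K) [35 cells changed]:
KKKKKK
KKKKKK
KKKKKK
KKKKKK
KKKKKK
KKKKKK
After op 2 fill(3,5,K) [0 cells changed]:
KKKKKK
KKKKKK
KKKKKK
KKKKKK
KKKKKK
KKKKKK
After op 3 paint(3,5,G):
KKKKKK
KKKKKK
KKKKKK
KKKKKG
KKKKKK
KKKKKK
After op 4 paint(2,5,B):
KKKKKK
KKKKKK
KKKKKB
KKKKKG
KKKKKK
KKKKKK
After op 5 paint(5,2,Y):
KKKKKK
KKKKKK
KKKKKB
KKKKKG
KKKKKK
KKYKKK
After op 6 paint(1,5,Y):
KKKKKK
KKKKKY
KKKKKB
KKKKKG
KKKKKK
KKYKKK
After op 7 paint(5,2,K):
KKKKKK
KKKKKY
KKKKKB
KKKKKG
KKKKKK
KKKKKK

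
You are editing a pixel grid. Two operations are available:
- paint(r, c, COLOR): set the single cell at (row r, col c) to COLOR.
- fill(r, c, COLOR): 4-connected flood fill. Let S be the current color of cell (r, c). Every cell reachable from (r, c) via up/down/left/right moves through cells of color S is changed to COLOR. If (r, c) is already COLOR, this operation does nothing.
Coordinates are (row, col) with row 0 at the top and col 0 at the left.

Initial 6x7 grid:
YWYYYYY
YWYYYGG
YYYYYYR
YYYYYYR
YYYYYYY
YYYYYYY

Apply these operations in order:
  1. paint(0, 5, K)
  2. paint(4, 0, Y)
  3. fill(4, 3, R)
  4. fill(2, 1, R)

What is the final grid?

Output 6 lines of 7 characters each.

After op 1 paint(0,5,K):
YWYYYKY
YWYYYGG
YYYYYYR
YYYYYYR
YYYYYYY
YYYYYYY
After op 2 paint(4,0,Y):
YWYYYKY
YWYYYGG
YYYYYYR
YYYYYYR
YYYYYYY
YYYYYYY
After op 3 fill(4,3,R) [34 cells changed]:
RWRRRKY
RWRRRGG
RRRRRRR
RRRRRRR
RRRRRRR
RRRRRRR
After op 4 fill(2,1,R) [0 cells changed]:
RWRRRKY
RWRRRGG
RRRRRRR
RRRRRRR
RRRRRRR
RRRRRRR

Answer: RWRRRKY
RWRRRGG
RRRRRRR
RRRRRRR
RRRRRRR
RRRRRRR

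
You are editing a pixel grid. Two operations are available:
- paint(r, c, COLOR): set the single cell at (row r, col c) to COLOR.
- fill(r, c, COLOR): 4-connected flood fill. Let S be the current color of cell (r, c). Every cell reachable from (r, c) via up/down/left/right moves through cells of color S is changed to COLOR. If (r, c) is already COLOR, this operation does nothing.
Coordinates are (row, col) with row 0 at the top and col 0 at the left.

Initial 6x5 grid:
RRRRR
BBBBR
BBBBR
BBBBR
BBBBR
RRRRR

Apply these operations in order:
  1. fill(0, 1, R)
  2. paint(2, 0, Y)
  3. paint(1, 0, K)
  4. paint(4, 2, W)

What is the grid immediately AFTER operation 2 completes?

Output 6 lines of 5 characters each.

Answer: RRRRR
BBBBR
YBBBR
BBBBR
BBBBR
RRRRR

Derivation:
After op 1 fill(0,1,R) [0 cells changed]:
RRRRR
BBBBR
BBBBR
BBBBR
BBBBR
RRRRR
After op 2 paint(2,0,Y):
RRRRR
BBBBR
YBBBR
BBBBR
BBBBR
RRRRR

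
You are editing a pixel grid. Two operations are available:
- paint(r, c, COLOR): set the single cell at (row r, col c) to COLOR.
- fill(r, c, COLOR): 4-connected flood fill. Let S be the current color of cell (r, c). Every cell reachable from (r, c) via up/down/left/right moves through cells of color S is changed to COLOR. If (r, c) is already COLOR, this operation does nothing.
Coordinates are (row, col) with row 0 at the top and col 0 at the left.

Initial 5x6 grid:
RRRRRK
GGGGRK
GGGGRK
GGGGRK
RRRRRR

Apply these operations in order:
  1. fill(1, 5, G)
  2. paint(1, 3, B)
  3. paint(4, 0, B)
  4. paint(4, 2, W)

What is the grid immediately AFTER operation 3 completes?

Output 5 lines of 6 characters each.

After op 1 fill(1,5,G) [4 cells changed]:
RRRRRG
GGGGRG
GGGGRG
GGGGRG
RRRRRR
After op 2 paint(1,3,B):
RRRRRG
GGGBRG
GGGGRG
GGGGRG
RRRRRR
After op 3 paint(4,0,B):
RRRRRG
GGGBRG
GGGGRG
GGGGRG
BRRRRR

Answer: RRRRRG
GGGBRG
GGGGRG
GGGGRG
BRRRRR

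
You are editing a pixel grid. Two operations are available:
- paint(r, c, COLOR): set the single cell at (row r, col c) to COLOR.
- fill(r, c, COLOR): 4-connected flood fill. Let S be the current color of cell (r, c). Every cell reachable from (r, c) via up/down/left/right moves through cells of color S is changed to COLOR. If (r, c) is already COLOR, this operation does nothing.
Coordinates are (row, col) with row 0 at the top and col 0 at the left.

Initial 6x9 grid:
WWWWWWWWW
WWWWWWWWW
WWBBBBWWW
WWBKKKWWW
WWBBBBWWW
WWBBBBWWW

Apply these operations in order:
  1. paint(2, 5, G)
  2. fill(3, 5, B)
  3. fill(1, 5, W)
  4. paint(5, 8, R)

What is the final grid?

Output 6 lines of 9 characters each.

Answer: WWWWWWWWW
WWWWWWWWW
WWBBBGWWW
WWBBBBWWW
WWBBBBWWW
WWBBBBWWR

Derivation:
After op 1 paint(2,5,G):
WWWWWWWWW
WWWWWWWWW
WWBBBGWWW
WWBKKKWWW
WWBBBBWWW
WWBBBBWWW
After op 2 fill(3,5,B) [3 cells changed]:
WWWWWWWWW
WWWWWWWWW
WWBBBGWWW
WWBBBBWWW
WWBBBBWWW
WWBBBBWWW
After op 3 fill(1,5,W) [0 cells changed]:
WWWWWWWWW
WWWWWWWWW
WWBBBGWWW
WWBBBBWWW
WWBBBBWWW
WWBBBBWWW
After op 4 paint(5,8,R):
WWWWWWWWW
WWWWWWWWW
WWBBBGWWW
WWBBBBWWW
WWBBBBWWW
WWBBBBWWR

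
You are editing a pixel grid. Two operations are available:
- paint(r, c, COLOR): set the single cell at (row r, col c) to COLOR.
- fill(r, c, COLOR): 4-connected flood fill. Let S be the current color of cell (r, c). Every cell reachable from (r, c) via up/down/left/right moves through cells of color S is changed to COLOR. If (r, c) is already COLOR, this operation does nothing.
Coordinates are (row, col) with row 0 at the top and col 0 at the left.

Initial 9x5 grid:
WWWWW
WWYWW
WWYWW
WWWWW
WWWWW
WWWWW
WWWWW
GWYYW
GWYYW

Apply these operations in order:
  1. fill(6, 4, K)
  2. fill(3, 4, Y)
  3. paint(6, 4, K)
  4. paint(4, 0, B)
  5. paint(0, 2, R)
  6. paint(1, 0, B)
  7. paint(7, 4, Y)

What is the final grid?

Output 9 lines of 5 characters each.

Answer: YYRYY
BYYYY
YYYYY
YYYYY
BYYYY
YYYYY
YYYYK
GYYYY
GYYYY

Derivation:
After op 1 fill(6,4,K) [37 cells changed]:
KKKKK
KKYKK
KKYKK
KKKKK
KKKKK
KKKKK
KKKKK
GKYYK
GKYYK
After op 2 fill(3,4,Y) [37 cells changed]:
YYYYY
YYYYY
YYYYY
YYYYY
YYYYY
YYYYY
YYYYY
GYYYY
GYYYY
After op 3 paint(6,4,K):
YYYYY
YYYYY
YYYYY
YYYYY
YYYYY
YYYYY
YYYYK
GYYYY
GYYYY
After op 4 paint(4,0,B):
YYYYY
YYYYY
YYYYY
YYYYY
BYYYY
YYYYY
YYYYK
GYYYY
GYYYY
After op 5 paint(0,2,R):
YYRYY
YYYYY
YYYYY
YYYYY
BYYYY
YYYYY
YYYYK
GYYYY
GYYYY
After op 6 paint(1,0,B):
YYRYY
BYYYY
YYYYY
YYYYY
BYYYY
YYYYY
YYYYK
GYYYY
GYYYY
After op 7 paint(7,4,Y):
YYRYY
BYYYY
YYYYY
YYYYY
BYYYY
YYYYY
YYYYK
GYYYY
GYYYY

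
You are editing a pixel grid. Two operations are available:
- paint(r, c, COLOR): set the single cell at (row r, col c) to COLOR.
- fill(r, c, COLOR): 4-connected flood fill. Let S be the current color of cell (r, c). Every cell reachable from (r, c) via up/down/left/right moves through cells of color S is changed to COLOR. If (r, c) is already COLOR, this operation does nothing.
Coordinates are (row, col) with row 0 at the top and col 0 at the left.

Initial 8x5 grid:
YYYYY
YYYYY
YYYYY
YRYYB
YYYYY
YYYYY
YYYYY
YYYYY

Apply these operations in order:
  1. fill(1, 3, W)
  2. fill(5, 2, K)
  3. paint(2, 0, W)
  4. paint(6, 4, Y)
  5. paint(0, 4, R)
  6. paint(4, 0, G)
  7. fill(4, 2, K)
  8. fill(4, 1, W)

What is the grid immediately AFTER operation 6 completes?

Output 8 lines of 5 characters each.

After op 1 fill(1,3,W) [38 cells changed]:
WWWWW
WWWWW
WWWWW
WRWWB
WWWWW
WWWWW
WWWWW
WWWWW
After op 2 fill(5,2,K) [38 cells changed]:
KKKKK
KKKKK
KKKKK
KRKKB
KKKKK
KKKKK
KKKKK
KKKKK
After op 3 paint(2,0,W):
KKKKK
KKKKK
WKKKK
KRKKB
KKKKK
KKKKK
KKKKK
KKKKK
After op 4 paint(6,4,Y):
KKKKK
KKKKK
WKKKK
KRKKB
KKKKK
KKKKK
KKKKY
KKKKK
After op 5 paint(0,4,R):
KKKKR
KKKKK
WKKKK
KRKKB
KKKKK
KKKKK
KKKKY
KKKKK
After op 6 paint(4,0,G):
KKKKR
KKKKK
WKKKK
KRKKB
GKKKK
KKKKK
KKKKY
KKKKK

Answer: KKKKR
KKKKK
WKKKK
KRKKB
GKKKK
KKKKK
KKKKY
KKKKK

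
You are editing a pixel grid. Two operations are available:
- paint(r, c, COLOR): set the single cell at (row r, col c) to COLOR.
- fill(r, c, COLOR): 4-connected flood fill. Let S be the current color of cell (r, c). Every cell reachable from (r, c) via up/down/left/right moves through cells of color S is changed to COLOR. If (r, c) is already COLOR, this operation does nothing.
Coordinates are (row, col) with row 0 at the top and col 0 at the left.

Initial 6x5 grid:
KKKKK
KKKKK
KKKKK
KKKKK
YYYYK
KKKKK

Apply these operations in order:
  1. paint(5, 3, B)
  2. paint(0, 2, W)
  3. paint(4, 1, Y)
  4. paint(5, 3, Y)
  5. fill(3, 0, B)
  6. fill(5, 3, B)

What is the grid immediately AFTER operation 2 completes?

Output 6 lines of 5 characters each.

Answer: KKWKK
KKKKK
KKKKK
KKKKK
YYYYK
KKKBK

Derivation:
After op 1 paint(5,3,B):
KKKKK
KKKKK
KKKKK
KKKKK
YYYYK
KKKBK
After op 2 paint(0,2,W):
KKWKK
KKKKK
KKKKK
KKKKK
YYYYK
KKKBK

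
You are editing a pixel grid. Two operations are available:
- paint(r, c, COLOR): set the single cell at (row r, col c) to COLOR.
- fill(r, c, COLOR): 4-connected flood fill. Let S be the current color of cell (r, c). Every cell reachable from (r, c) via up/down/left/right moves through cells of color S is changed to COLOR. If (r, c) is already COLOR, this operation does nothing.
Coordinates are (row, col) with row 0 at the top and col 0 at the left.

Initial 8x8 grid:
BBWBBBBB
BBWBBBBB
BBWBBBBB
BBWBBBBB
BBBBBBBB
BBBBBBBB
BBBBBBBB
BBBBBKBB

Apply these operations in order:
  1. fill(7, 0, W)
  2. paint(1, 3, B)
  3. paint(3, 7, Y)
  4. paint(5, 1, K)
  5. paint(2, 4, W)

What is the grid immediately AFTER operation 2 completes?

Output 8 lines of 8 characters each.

After op 1 fill(7,0,W) [59 cells changed]:
WWWWWWWW
WWWWWWWW
WWWWWWWW
WWWWWWWW
WWWWWWWW
WWWWWWWW
WWWWWWWW
WWWWWKWW
After op 2 paint(1,3,B):
WWWWWWWW
WWWBWWWW
WWWWWWWW
WWWWWWWW
WWWWWWWW
WWWWWWWW
WWWWWWWW
WWWWWKWW

Answer: WWWWWWWW
WWWBWWWW
WWWWWWWW
WWWWWWWW
WWWWWWWW
WWWWWWWW
WWWWWWWW
WWWWWKWW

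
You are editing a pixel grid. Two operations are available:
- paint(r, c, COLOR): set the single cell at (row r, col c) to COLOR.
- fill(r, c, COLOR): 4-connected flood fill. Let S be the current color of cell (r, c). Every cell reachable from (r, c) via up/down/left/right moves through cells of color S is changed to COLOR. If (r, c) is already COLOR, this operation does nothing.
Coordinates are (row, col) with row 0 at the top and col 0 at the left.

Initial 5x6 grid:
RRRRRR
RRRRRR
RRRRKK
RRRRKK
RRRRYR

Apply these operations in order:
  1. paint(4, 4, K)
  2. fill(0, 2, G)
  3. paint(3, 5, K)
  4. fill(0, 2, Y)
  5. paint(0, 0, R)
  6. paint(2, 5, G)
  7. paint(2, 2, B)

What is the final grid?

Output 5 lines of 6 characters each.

After op 1 paint(4,4,K):
RRRRRR
RRRRRR
RRRRKK
RRRRKK
RRRRKR
After op 2 fill(0,2,G) [24 cells changed]:
GGGGGG
GGGGGG
GGGGKK
GGGGKK
GGGGKR
After op 3 paint(3,5,K):
GGGGGG
GGGGGG
GGGGKK
GGGGKK
GGGGKR
After op 4 fill(0,2,Y) [24 cells changed]:
YYYYYY
YYYYYY
YYYYKK
YYYYKK
YYYYKR
After op 5 paint(0,0,R):
RYYYYY
YYYYYY
YYYYKK
YYYYKK
YYYYKR
After op 6 paint(2,5,G):
RYYYYY
YYYYYY
YYYYKG
YYYYKK
YYYYKR
After op 7 paint(2,2,B):
RYYYYY
YYYYYY
YYBYKG
YYYYKK
YYYYKR

Answer: RYYYYY
YYYYYY
YYBYKG
YYYYKK
YYYYKR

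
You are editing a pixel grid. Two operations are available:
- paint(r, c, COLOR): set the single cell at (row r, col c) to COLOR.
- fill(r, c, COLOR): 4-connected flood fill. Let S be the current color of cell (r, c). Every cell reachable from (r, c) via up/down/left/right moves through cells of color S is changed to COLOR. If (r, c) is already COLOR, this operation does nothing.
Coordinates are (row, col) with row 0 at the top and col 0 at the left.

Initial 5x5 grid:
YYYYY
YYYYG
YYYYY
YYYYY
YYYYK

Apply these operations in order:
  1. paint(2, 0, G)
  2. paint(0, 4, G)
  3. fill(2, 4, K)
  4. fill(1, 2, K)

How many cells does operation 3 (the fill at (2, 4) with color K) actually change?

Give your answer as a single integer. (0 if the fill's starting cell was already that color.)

After op 1 paint(2,0,G):
YYYYY
YYYYG
GYYYY
YYYYY
YYYYK
After op 2 paint(0,4,G):
YYYYG
YYYYG
GYYYY
YYYYY
YYYYK
After op 3 fill(2,4,K) [21 cells changed]:
KKKKG
KKKKG
GKKKK
KKKKK
KKKKK

Answer: 21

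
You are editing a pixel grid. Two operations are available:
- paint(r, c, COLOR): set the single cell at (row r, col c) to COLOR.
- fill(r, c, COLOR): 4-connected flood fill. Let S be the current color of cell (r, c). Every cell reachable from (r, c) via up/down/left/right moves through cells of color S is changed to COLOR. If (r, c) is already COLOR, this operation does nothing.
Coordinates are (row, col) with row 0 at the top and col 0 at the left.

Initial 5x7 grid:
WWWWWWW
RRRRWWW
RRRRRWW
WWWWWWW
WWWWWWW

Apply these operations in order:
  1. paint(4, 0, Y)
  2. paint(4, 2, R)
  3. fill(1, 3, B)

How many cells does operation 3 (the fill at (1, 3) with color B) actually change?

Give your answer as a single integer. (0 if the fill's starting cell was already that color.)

Answer: 9

Derivation:
After op 1 paint(4,0,Y):
WWWWWWW
RRRRWWW
RRRRRWW
WWWWWWW
YWWWWWW
After op 2 paint(4,2,R):
WWWWWWW
RRRRWWW
RRRRRWW
WWWWWWW
YWRWWWW
After op 3 fill(1,3,B) [9 cells changed]:
WWWWWWW
BBBBWWW
BBBBBWW
WWWWWWW
YWRWWWW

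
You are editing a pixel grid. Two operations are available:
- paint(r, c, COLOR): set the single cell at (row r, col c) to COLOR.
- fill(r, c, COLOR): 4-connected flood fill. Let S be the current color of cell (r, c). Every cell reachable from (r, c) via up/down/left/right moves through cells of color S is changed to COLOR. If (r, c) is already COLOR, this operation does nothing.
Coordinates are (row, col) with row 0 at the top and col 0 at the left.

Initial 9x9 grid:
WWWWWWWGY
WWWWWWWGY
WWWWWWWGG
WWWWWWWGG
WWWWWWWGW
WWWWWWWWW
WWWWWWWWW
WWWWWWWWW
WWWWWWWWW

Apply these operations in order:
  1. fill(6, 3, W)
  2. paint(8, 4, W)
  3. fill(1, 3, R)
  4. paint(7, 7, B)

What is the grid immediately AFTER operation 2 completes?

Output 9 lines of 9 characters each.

After op 1 fill(6,3,W) [0 cells changed]:
WWWWWWWGY
WWWWWWWGY
WWWWWWWGG
WWWWWWWGG
WWWWWWWGW
WWWWWWWWW
WWWWWWWWW
WWWWWWWWW
WWWWWWWWW
After op 2 paint(8,4,W):
WWWWWWWGY
WWWWWWWGY
WWWWWWWGG
WWWWWWWGG
WWWWWWWGW
WWWWWWWWW
WWWWWWWWW
WWWWWWWWW
WWWWWWWWW

Answer: WWWWWWWGY
WWWWWWWGY
WWWWWWWGG
WWWWWWWGG
WWWWWWWGW
WWWWWWWWW
WWWWWWWWW
WWWWWWWWW
WWWWWWWWW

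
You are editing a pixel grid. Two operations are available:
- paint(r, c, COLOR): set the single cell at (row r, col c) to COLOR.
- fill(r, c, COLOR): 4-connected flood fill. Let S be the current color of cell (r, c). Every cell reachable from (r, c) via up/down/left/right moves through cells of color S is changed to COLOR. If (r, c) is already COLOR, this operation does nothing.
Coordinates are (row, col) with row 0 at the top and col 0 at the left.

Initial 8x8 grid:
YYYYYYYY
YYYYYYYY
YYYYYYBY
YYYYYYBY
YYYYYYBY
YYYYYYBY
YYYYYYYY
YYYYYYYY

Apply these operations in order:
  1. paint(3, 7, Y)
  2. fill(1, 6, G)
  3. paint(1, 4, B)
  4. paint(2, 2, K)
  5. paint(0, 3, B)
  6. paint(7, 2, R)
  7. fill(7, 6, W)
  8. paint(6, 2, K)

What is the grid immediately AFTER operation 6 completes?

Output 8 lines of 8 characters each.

Answer: GGGBGGGG
GGGGBGGG
GGKGGGBG
GGGGGGBG
GGGGGGBG
GGGGGGBG
GGGGGGGG
GGRGGGGG

Derivation:
After op 1 paint(3,7,Y):
YYYYYYYY
YYYYYYYY
YYYYYYBY
YYYYYYBY
YYYYYYBY
YYYYYYBY
YYYYYYYY
YYYYYYYY
After op 2 fill(1,6,G) [60 cells changed]:
GGGGGGGG
GGGGGGGG
GGGGGGBG
GGGGGGBG
GGGGGGBG
GGGGGGBG
GGGGGGGG
GGGGGGGG
After op 3 paint(1,4,B):
GGGGGGGG
GGGGBGGG
GGGGGGBG
GGGGGGBG
GGGGGGBG
GGGGGGBG
GGGGGGGG
GGGGGGGG
After op 4 paint(2,2,K):
GGGGGGGG
GGGGBGGG
GGKGGGBG
GGGGGGBG
GGGGGGBG
GGGGGGBG
GGGGGGGG
GGGGGGGG
After op 5 paint(0,3,B):
GGGBGGGG
GGGGBGGG
GGKGGGBG
GGGGGGBG
GGGGGGBG
GGGGGGBG
GGGGGGGG
GGGGGGGG
After op 6 paint(7,2,R):
GGGBGGGG
GGGGBGGG
GGKGGGBG
GGGGGGBG
GGGGGGBG
GGGGGGBG
GGGGGGGG
GGRGGGGG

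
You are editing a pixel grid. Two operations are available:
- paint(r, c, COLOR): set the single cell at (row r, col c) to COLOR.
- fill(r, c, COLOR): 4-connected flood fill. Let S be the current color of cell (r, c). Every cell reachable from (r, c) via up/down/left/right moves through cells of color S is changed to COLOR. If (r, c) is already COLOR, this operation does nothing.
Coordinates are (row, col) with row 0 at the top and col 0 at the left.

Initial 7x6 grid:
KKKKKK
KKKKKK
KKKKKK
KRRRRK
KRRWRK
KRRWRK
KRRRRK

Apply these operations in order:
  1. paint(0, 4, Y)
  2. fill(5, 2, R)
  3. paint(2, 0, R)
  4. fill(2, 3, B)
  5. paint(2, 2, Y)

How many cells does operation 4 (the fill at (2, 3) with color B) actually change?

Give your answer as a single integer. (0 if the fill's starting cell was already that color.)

Answer: 20

Derivation:
After op 1 paint(0,4,Y):
KKKKYK
KKKKKK
KKKKKK
KRRRRK
KRRWRK
KRRWRK
KRRRRK
After op 2 fill(5,2,R) [0 cells changed]:
KKKKYK
KKKKKK
KKKKKK
KRRRRK
KRRWRK
KRRWRK
KRRRRK
After op 3 paint(2,0,R):
KKKKYK
KKKKKK
RKKKKK
KRRRRK
KRRWRK
KRRWRK
KRRRRK
After op 4 fill(2,3,B) [20 cells changed]:
BBBBYB
BBBBBB
RBBBBB
KRRRRB
KRRWRB
KRRWRB
KRRRRB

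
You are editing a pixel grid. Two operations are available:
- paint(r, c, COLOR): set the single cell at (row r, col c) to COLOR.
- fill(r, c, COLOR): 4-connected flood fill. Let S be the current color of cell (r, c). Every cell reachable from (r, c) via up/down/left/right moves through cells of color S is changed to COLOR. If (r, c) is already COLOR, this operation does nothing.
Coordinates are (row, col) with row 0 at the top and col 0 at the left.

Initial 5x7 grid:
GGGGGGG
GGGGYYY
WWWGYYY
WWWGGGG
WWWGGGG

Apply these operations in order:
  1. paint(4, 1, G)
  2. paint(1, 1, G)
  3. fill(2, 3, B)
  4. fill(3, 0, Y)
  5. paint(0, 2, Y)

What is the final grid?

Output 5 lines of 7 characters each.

After op 1 paint(4,1,G):
GGGGGGG
GGGGYYY
WWWGYYY
WWWGGGG
WGWGGGG
After op 2 paint(1,1,G):
GGGGGGG
GGGGYYY
WWWGYYY
WWWGGGG
WGWGGGG
After op 3 fill(2,3,B) [20 cells changed]:
BBBBBBB
BBBBYYY
WWWBYYY
WWWBBBB
WGWBBBB
After op 4 fill(3,0,Y) [8 cells changed]:
BBBBBBB
BBBBYYY
YYYBYYY
YYYBBBB
YGYBBBB
After op 5 paint(0,2,Y):
BBYBBBB
BBBBYYY
YYYBYYY
YYYBBBB
YGYBBBB

Answer: BBYBBBB
BBBBYYY
YYYBYYY
YYYBBBB
YGYBBBB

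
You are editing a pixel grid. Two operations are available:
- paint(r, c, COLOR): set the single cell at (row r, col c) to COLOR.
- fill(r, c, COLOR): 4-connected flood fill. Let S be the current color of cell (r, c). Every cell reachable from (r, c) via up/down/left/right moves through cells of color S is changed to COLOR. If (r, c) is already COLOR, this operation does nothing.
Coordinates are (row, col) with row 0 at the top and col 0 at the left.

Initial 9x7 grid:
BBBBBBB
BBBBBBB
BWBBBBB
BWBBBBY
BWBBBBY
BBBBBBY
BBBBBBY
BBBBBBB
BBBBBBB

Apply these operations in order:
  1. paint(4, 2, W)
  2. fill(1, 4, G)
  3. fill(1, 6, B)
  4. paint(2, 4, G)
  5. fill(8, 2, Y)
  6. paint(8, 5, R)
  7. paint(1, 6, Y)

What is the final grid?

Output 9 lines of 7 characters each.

Answer: YYYYYYY
YYYYYYY
YWYYGYY
YWYYYYY
YWWYYYY
YYYYYYY
YYYYYYY
YYYYYYY
YYYYYRY

Derivation:
After op 1 paint(4,2,W):
BBBBBBB
BBBBBBB
BWBBBBB
BWBBBBY
BWWBBBY
BBBBBBY
BBBBBBY
BBBBBBB
BBBBBBB
After op 2 fill(1,4,G) [55 cells changed]:
GGGGGGG
GGGGGGG
GWGGGGG
GWGGGGY
GWWGGGY
GGGGGGY
GGGGGGY
GGGGGGG
GGGGGGG
After op 3 fill(1,6,B) [55 cells changed]:
BBBBBBB
BBBBBBB
BWBBBBB
BWBBBBY
BWWBBBY
BBBBBBY
BBBBBBY
BBBBBBB
BBBBBBB
After op 4 paint(2,4,G):
BBBBBBB
BBBBBBB
BWBBGBB
BWBBBBY
BWWBBBY
BBBBBBY
BBBBBBY
BBBBBBB
BBBBBBB
After op 5 fill(8,2,Y) [54 cells changed]:
YYYYYYY
YYYYYYY
YWYYGYY
YWYYYYY
YWWYYYY
YYYYYYY
YYYYYYY
YYYYYYY
YYYYYYY
After op 6 paint(8,5,R):
YYYYYYY
YYYYYYY
YWYYGYY
YWYYYYY
YWWYYYY
YYYYYYY
YYYYYYY
YYYYYYY
YYYYYRY
After op 7 paint(1,6,Y):
YYYYYYY
YYYYYYY
YWYYGYY
YWYYYYY
YWWYYYY
YYYYYYY
YYYYYYY
YYYYYYY
YYYYYRY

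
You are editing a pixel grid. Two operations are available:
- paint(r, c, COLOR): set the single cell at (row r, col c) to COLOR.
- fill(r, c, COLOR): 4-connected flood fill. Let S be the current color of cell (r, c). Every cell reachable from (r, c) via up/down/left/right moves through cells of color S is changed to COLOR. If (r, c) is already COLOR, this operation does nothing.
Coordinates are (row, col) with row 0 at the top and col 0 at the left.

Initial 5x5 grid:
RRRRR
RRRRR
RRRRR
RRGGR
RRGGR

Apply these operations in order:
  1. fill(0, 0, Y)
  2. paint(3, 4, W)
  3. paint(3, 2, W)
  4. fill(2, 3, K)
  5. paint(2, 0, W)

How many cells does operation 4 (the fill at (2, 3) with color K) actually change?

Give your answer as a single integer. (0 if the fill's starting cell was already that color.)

After op 1 fill(0,0,Y) [21 cells changed]:
YYYYY
YYYYY
YYYYY
YYGGY
YYGGY
After op 2 paint(3,4,W):
YYYYY
YYYYY
YYYYY
YYGGW
YYGGY
After op 3 paint(3,2,W):
YYYYY
YYYYY
YYYYY
YYWGW
YYGGY
After op 4 fill(2,3,K) [19 cells changed]:
KKKKK
KKKKK
KKKKK
KKWGW
KKGGY

Answer: 19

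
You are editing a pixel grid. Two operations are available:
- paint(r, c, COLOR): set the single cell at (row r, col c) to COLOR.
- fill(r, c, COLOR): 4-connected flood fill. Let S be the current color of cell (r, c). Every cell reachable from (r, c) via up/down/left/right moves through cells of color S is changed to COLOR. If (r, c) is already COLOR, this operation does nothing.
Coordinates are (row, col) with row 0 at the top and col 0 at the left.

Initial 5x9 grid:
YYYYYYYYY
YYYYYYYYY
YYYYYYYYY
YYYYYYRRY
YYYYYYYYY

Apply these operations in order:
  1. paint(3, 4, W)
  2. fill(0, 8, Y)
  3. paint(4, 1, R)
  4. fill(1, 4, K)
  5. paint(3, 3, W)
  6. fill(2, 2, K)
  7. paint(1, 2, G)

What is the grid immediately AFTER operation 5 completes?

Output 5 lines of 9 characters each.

Answer: KKKKKKKKK
KKKKKKKKK
KKKKKKKKK
KKKWWKRRK
KRKKKKKKK

Derivation:
After op 1 paint(3,4,W):
YYYYYYYYY
YYYYYYYYY
YYYYYYYYY
YYYYWYRRY
YYYYYYYYY
After op 2 fill(0,8,Y) [0 cells changed]:
YYYYYYYYY
YYYYYYYYY
YYYYYYYYY
YYYYWYRRY
YYYYYYYYY
After op 3 paint(4,1,R):
YYYYYYYYY
YYYYYYYYY
YYYYYYYYY
YYYYWYRRY
YRYYYYYYY
After op 4 fill(1,4,K) [41 cells changed]:
KKKKKKKKK
KKKKKKKKK
KKKKKKKKK
KKKKWKRRK
KRKKKKKKK
After op 5 paint(3,3,W):
KKKKKKKKK
KKKKKKKKK
KKKKKKKKK
KKKWWKRRK
KRKKKKKKK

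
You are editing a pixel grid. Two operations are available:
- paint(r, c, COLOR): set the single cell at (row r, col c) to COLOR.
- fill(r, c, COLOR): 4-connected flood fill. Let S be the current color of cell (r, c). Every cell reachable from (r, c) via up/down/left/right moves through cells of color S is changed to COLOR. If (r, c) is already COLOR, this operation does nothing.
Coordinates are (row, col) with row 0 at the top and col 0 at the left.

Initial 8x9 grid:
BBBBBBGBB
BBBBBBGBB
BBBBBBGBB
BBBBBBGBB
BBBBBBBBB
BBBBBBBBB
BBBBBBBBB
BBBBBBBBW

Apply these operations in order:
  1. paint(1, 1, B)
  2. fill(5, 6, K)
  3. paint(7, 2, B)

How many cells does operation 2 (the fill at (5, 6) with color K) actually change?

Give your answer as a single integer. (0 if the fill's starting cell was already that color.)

After op 1 paint(1,1,B):
BBBBBBGBB
BBBBBBGBB
BBBBBBGBB
BBBBBBGBB
BBBBBBBBB
BBBBBBBBB
BBBBBBBBB
BBBBBBBBW
After op 2 fill(5,6,K) [67 cells changed]:
KKKKKKGKK
KKKKKKGKK
KKKKKKGKK
KKKKKKGKK
KKKKKKKKK
KKKKKKKKK
KKKKKKKKK
KKKKKKKKW

Answer: 67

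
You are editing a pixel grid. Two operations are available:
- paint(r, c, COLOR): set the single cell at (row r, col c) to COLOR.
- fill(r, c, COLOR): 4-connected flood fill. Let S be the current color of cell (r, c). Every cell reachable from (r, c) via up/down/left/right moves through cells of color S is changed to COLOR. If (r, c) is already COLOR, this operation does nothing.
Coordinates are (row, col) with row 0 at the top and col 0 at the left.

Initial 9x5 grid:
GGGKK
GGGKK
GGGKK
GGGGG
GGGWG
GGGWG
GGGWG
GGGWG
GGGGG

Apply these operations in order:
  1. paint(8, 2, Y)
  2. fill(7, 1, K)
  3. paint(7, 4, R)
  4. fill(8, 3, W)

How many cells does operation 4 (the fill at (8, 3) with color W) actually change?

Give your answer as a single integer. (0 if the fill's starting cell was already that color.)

Answer: 2

Derivation:
After op 1 paint(8,2,Y):
GGGKK
GGGKK
GGGKK
GGGGG
GGGWG
GGGWG
GGGWG
GGGWG
GGYGG
After op 2 fill(7,1,K) [34 cells changed]:
KKKKK
KKKKK
KKKKK
KKKKK
KKKWK
KKKWK
KKKWK
KKKWK
KKYKK
After op 3 paint(7,4,R):
KKKKK
KKKKK
KKKKK
KKKKK
KKKWK
KKKWK
KKKWK
KKKWR
KKYKK
After op 4 fill(8,3,W) [2 cells changed]:
KKKKK
KKKKK
KKKKK
KKKKK
KKKWK
KKKWK
KKKWK
KKKWR
KKYWW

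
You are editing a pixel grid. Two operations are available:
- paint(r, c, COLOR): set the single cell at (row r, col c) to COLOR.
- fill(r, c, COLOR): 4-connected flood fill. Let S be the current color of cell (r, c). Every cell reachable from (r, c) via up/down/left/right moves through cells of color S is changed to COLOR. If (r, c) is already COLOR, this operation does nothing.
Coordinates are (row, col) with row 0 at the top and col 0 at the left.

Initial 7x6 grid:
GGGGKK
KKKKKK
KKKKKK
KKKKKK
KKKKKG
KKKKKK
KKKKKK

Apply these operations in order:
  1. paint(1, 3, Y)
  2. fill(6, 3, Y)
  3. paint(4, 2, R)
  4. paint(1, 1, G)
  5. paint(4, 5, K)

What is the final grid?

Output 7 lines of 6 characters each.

After op 1 paint(1,3,Y):
GGGGKK
KKKYKK
KKKKKK
KKKKKK
KKKKKG
KKKKKK
KKKKKK
After op 2 fill(6,3,Y) [36 cells changed]:
GGGGYY
YYYYYY
YYYYYY
YYYYYY
YYYYYG
YYYYYY
YYYYYY
After op 3 paint(4,2,R):
GGGGYY
YYYYYY
YYYYYY
YYYYYY
YYRYYG
YYYYYY
YYYYYY
After op 4 paint(1,1,G):
GGGGYY
YGYYYY
YYYYYY
YYYYYY
YYRYYG
YYYYYY
YYYYYY
After op 5 paint(4,5,K):
GGGGYY
YGYYYY
YYYYYY
YYYYYY
YYRYYK
YYYYYY
YYYYYY

Answer: GGGGYY
YGYYYY
YYYYYY
YYYYYY
YYRYYK
YYYYYY
YYYYYY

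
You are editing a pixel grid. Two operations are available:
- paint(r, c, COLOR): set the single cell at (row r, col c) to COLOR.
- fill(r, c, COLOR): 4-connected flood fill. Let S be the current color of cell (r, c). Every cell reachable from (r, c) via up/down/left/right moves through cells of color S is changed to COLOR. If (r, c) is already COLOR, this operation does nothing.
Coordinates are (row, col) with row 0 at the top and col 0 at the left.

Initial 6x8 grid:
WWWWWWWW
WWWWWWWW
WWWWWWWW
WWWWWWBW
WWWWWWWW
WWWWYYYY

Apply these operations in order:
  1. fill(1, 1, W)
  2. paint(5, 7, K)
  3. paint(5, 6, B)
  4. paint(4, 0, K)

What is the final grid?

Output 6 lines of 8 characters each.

Answer: WWWWWWWW
WWWWWWWW
WWWWWWWW
WWWWWWBW
KWWWWWWW
WWWWYYBK

Derivation:
After op 1 fill(1,1,W) [0 cells changed]:
WWWWWWWW
WWWWWWWW
WWWWWWWW
WWWWWWBW
WWWWWWWW
WWWWYYYY
After op 2 paint(5,7,K):
WWWWWWWW
WWWWWWWW
WWWWWWWW
WWWWWWBW
WWWWWWWW
WWWWYYYK
After op 3 paint(5,6,B):
WWWWWWWW
WWWWWWWW
WWWWWWWW
WWWWWWBW
WWWWWWWW
WWWWYYBK
After op 4 paint(4,0,K):
WWWWWWWW
WWWWWWWW
WWWWWWWW
WWWWWWBW
KWWWWWWW
WWWWYYBK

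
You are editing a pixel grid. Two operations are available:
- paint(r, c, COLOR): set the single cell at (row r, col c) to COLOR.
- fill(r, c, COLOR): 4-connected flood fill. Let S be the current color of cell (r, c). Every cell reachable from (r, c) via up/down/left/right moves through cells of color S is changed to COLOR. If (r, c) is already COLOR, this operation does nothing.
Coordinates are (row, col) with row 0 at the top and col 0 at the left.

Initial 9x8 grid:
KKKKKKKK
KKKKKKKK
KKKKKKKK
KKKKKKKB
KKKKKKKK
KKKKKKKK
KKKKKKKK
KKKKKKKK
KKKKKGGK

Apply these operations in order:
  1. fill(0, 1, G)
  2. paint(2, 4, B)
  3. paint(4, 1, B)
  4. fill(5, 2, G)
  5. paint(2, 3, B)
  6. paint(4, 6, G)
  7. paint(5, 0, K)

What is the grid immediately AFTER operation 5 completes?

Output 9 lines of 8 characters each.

Answer: GGGGGGGG
GGGGGGGG
GGGBBGGG
GGGGGGGB
GBGGGGGG
GGGGGGGG
GGGGGGGG
GGGGGGGG
GGGGGGGG

Derivation:
After op 1 fill(0,1,G) [69 cells changed]:
GGGGGGGG
GGGGGGGG
GGGGGGGG
GGGGGGGB
GGGGGGGG
GGGGGGGG
GGGGGGGG
GGGGGGGG
GGGGGGGG
After op 2 paint(2,4,B):
GGGGGGGG
GGGGGGGG
GGGGBGGG
GGGGGGGB
GGGGGGGG
GGGGGGGG
GGGGGGGG
GGGGGGGG
GGGGGGGG
After op 3 paint(4,1,B):
GGGGGGGG
GGGGGGGG
GGGGBGGG
GGGGGGGB
GBGGGGGG
GGGGGGGG
GGGGGGGG
GGGGGGGG
GGGGGGGG
After op 4 fill(5,2,G) [0 cells changed]:
GGGGGGGG
GGGGGGGG
GGGGBGGG
GGGGGGGB
GBGGGGGG
GGGGGGGG
GGGGGGGG
GGGGGGGG
GGGGGGGG
After op 5 paint(2,3,B):
GGGGGGGG
GGGGGGGG
GGGBBGGG
GGGGGGGB
GBGGGGGG
GGGGGGGG
GGGGGGGG
GGGGGGGG
GGGGGGGG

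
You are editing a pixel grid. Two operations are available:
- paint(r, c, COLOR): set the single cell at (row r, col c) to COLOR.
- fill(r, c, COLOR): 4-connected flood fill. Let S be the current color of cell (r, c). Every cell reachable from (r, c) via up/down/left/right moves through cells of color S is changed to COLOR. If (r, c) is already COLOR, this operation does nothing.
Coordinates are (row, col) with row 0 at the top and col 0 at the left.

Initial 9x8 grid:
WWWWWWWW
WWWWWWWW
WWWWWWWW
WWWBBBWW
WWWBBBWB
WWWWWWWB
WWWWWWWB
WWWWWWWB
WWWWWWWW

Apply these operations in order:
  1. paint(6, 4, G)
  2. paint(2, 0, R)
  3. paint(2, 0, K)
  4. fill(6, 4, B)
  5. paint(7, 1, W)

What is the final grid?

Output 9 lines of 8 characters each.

Answer: WWWWWWWW
WWWWWWWW
KWWWWWWW
WWWBBBWW
WWWBBBWB
WWWWWWWB
WWWWBWWB
WWWWWWWB
WWWWWWWW

Derivation:
After op 1 paint(6,4,G):
WWWWWWWW
WWWWWWWW
WWWWWWWW
WWWBBBWW
WWWBBBWB
WWWWWWWB
WWWWGWWB
WWWWWWWB
WWWWWWWW
After op 2 paint(2,0,R):
WWWWWWWW
WWWWWWWW
RWWWWWWW
WWWBBBWW
WWWBBBWB
WWWWWWWB
WWWWGWWB
WWWWWWWB
WWWWWWWW
After op 3 paint(2,0,K):
WWWWWWWW
WWWWWWWW
KWWWWWWW
WWWBBBWW
WWWBBBWB
WWWWWWWB
WWWWGWWB
WWWWWWWB
WWWWWWWW
After op 4 fill(6,4,B) [1 cells changed]:
WWWWWWWW
WWWWWWWW
KWWWWWWW
WWWBBBWW
WWWBBBWB
WWWWWWWB
WWWWBWWB
WWWWWWWB
WWWWWWWW
After op 5 paint(7,1,W):
WWWWWWWW
WWWWWWWW
KWWWWWWW
WWWBBBWW
WWWBBBWB
WWWWWWWB
WWWWBWWB
WWWWWWWB
WWWWWWWW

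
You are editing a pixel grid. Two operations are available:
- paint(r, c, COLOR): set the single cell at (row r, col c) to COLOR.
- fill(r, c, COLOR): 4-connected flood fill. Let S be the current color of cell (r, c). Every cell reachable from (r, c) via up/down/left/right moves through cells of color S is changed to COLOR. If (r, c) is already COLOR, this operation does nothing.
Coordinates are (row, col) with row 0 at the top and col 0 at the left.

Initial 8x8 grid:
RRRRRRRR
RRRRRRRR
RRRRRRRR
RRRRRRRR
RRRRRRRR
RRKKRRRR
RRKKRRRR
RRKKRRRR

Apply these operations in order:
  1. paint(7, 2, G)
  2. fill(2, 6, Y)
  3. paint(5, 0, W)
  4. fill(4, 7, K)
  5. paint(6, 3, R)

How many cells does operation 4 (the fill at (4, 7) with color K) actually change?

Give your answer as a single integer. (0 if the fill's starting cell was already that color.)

Answer: 57

Derivation:
After op 1 paint(7,2,G):
RRRRRRRR
RRRRRRRR
RRRRRRRR
RRRRRRRR
RRRRRRRR
RRKKRRRR
RRKKRRRR
RRGKRRRR
After op 2 fill(2,6,Y) [58 cells changed]:
YYYYYYYY
YYYYYYYY
YYYYYYYY
YYYYYYYY
YYYYYYYY
YYKKYYYY
YYKKYYYY
YYGKYYYY
After op 3 paint(5,0,W):
YYYYYYYY
YYYYYYYY
YYYYYYYY
YYYYYYYY
YYYYYYYY
WYKKYYYY
YYKKYYYY
YYGKYYYY
After op 4 fill(4,7,K) [57 cells changed]:
KKKKKKKK
KKKKKKKK
KKKKKKKK
KKKKKKKK
KKKKKKKK
WKKKKKKK
KKKKKKKK
KKGKKKKK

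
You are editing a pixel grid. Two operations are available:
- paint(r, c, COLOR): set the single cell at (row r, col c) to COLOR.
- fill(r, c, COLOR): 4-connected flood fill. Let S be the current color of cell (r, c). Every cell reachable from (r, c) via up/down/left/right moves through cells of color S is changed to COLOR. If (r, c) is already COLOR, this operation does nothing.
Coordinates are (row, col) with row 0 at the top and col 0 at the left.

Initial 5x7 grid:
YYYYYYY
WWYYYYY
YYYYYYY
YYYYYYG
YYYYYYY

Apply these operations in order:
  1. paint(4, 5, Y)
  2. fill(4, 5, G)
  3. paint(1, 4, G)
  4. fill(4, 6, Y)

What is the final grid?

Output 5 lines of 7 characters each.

After op 1 paint(4,5,Y):
YYYYYYY
WWYYYYY
YYYYYYY
YYYYYYG
YYYYYYY
After op 2 fill(4,5,G) [32 cells changed]:
GGGGGGG
WWGGGGG
GGGGGGG
GGGGGGG
GGGGGGG
After op 3 paint(1,4,G):
GGGGGGG
WWGGGGG
GGGGGGG
GGGGGGG
GGGGGGG
After op 4 fill(4,6,Y) [33 cells changed]:
YYYYYYY
WWYYYYY
YYYYYYY
YYYYYYY
YYYYYYY

Answer: YYYYYYY
WWYYYYY
YYYYYYY
YYYYYYY
YYYYYYY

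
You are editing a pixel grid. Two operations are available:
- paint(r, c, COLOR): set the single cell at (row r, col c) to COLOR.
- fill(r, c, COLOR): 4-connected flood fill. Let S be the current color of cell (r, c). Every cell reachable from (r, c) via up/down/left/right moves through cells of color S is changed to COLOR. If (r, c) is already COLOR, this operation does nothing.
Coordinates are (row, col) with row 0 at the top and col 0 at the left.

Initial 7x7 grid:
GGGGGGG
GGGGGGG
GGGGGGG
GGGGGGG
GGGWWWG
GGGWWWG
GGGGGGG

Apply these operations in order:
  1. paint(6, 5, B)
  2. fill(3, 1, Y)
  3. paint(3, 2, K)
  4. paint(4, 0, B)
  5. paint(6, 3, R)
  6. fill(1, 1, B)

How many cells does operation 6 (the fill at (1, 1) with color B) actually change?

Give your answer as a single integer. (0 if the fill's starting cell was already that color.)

After op 1 paint(6,5,B):
GGGGGGG
GGGGGGG
GGGGGGG
GGGGGGG
GGGWWWG
GGGWWWG
GGGGGBG
After op 2 fill(3,1,Y) [42 cells changed]:
YYYYYYY
YYYYYYY
YYYYYYY
YYYYYYY
YYYWWWY
YYYWWWY
YYYYYBY
After op 3 paint(3,2,K):
YYYYYYY
YYYYYYY
YYYYYYY
YYKYYYY
YYYWWWY
YYYWWWY
YYYYYBY
After op 4 paint(4,0,B):
YYYYYYY
YYYYYYY
YYYYYYY
YYKYYYY
BYYWWWY
YYYWWWY
YYYYYBY
After op 5 paint(6,3,R):
YYYYYYY
YYYYYYY
YYYYYYY
YYKYYYY
BYYWWWY
YYYWWWY
YYYRYBY
After op 6 fill(1,1,B) [38 cells changed]:
BBBBBBB
BBBBBBB
BBBBBBB
BBKBBBB
BBBWWWB
BBBWWWB
BBBRYBB

Answer: 38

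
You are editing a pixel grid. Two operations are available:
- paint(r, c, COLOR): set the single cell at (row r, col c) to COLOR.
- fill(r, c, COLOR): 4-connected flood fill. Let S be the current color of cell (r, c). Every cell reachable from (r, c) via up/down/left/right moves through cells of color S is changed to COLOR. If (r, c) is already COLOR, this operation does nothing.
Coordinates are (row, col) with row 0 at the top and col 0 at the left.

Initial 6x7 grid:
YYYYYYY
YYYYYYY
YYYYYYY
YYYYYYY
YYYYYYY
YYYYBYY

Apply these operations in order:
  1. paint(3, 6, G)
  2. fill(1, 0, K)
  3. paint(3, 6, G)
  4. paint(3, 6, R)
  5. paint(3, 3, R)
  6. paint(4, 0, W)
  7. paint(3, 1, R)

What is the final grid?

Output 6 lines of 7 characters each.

After op 1 paint(3,6,G):
YYYYYYY
YYYYYYY
YYYYYYY
YYYYYYG
YYYYYYY
YYYYBYY
After op 2 fill(1,0,K) [40 cells changed]:
KKKKKKK
KKKKKKK
KKKKKKK
KKKKKKG
KKKKKKK
KKKKBKK
After op 3 paint(3,6,G):
KKKKKKK
KKKKKKK
KKKKKKK
KKKKKKG
KKKKKKK
KKKKBKK
After op 4 paint(3,6,R):
KKKKKKK
KKKKKKK
KKKKKKK
KKKKKKR
KKKKKKK
KKKKBKK
After op 5 paint(3,3,R):
KKKKKKK
KKKKKKK
KKKKKKK
KKKRKKR
KKKKKKK
KKKKBKK
After op 6 paint(4,0,W):
KKKKKKK
KKKKKKK
KKKKKKK
KKKRKKR
WKKKKKK
KKKKBKK
After op 7 paint(3,1,R):
KKKKKKK
KKKKKKK
KKKKKKK
KRKRKKR
WKKKKKK
KKKKBKK

Answer: KKKKKKK
KKKKKKK
KKKKKKK
KRKRKKR
WKKKKKK
KKKKBKK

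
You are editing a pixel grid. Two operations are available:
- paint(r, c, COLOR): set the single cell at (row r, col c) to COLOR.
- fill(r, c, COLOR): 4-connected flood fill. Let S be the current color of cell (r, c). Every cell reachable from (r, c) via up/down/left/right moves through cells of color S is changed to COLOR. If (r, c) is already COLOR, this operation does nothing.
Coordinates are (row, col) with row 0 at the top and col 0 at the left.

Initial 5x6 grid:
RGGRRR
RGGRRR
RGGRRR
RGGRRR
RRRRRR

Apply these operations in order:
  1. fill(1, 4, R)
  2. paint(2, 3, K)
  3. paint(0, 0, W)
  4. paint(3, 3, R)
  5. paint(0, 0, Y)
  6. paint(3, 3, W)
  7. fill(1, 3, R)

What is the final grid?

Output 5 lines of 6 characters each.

After op 1 fill(1,4,R) [0 cells changed]:
RGGRRR
RGGRRR
RGGRRR
RGGRRR
RRRRRR
After op 2 paint(2,3,K):
RGGRRR
RGGRRR
RGGKRR
RGGRRR
RRRRRR
After op 3 paint(0,0,W):
WGGRRR
RGGRRR
RGGKRR
RGGRRR
RRRRRR
After op 4 paint(3,3,R):
WGGRRR
RGGRRR
RGGKRR
RGGRRR
RRRRRR
After op 5 paint(0,0,Y):
YGGRRR
RGGRRR
RGGKRR
RGGRRR
RRRRRR
After op 6 paint(3,3,W):
YGGRRR
RGGRRR
RGGKRR
RGGWRR
RRRRRR
After op 7 fill(1,3,R) [0 cells changed]:
YGGRRR
RGGRRR
RGGKRR
RGGWRR
RRRRRR

Answer: YGGRRR
RGGRRR
RGGKRR
RGGWRR
RRRRRR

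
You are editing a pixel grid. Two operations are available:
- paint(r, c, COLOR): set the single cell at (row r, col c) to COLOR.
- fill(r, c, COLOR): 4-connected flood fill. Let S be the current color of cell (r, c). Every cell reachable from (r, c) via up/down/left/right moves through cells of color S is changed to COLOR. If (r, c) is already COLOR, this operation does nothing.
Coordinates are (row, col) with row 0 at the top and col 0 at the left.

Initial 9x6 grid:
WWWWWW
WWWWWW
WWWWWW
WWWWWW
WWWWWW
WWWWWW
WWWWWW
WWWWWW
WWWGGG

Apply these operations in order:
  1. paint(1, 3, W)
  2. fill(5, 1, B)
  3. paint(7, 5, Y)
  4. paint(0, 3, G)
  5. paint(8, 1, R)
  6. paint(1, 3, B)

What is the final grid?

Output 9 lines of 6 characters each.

Answer: BBBGBB
BBBBBB
BBBBBB
BBBBBB
BBBBBB
BBBBBB
BBBBBB
BBBBBY
BRBGGG

Derivation:
After op 1 paint(1,3,W):
WWWWWW
WWWWWW
WWWWWW
WWWWWW
WWWWWW
WWWWWW
WWWWWW
WWWWWW
WWWGGG
After op 2 fill(5,1,B) [51 cells changed]:
BBBBBB
BBBBBB
BBBBBB
BBBBBB
BBBBBB
BBBBBB
BBBBBB
BBBBBB
BBBGGG
After op 3 paint(7,5,Y):
BBBBBB
BBBBBB
BBBBBB
BBBBBB
BBBBBB
BBBBBB
BBBBBB
BBBBBY
BBBGGG
After op 4 paint(0,3,G):
BBBGBB
BBBBBB
BBBBBB
BBBBBB
BBBBBB
BBBBBB
BBBBBB
BBBBBY
BBBGGG
After op 5 paint(8,1,R):
BBBGBB
BBBBBB
BBBBBB
BBBBBB
BBBBBB
BBBBBB
BBBBBB
BBBBBY
BRBGGG
After op 6 paint(1,3,B):
BBBGBB
BBBBBB
BBBBBB
BBBBBB
BBBBBB
BBBBBB
BBBBBB
BBBBBY
BRBGGG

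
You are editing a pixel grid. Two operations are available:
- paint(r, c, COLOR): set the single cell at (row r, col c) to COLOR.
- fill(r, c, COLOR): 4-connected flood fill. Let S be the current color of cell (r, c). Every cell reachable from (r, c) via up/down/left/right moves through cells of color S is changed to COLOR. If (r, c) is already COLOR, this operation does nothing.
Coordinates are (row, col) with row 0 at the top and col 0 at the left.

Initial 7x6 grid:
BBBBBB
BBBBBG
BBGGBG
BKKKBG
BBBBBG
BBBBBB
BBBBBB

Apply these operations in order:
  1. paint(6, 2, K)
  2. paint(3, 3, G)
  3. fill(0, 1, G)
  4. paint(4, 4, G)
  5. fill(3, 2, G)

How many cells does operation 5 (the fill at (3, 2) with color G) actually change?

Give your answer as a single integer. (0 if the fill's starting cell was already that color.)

After op 1 paint(6,2,K):
BBBBBB
BBBBBG
BBGGBG
BKKKBG
BBBBBG
BBBBBB
BBKBBB
After op 2 paint(3,3,G):
BBBBBB
BBBBBG
BBGGBG
BKKGBG
BBBBBG
BBBBBB
BBKBBB
After op 3 fill(0,1,G) [32 cells changed]:
GGGGGG
GGGGGG
GGGGGG
GKKGGG
GGGGGG
GGGGGG
GGKGGG
After op 4 paint(4,4,G):
GGGGGG
GGGGGG
GGGGGG
GKKGGG
GGGGGG
GGGGGG
GGKGGG
After op 5 fill(3,2,G) [2 cells changed]:
GGGGGG
GGGGGG
GGGGGG
GGGGGG
GGGGGG
GGGGGG
GGKGGG

Answer: 2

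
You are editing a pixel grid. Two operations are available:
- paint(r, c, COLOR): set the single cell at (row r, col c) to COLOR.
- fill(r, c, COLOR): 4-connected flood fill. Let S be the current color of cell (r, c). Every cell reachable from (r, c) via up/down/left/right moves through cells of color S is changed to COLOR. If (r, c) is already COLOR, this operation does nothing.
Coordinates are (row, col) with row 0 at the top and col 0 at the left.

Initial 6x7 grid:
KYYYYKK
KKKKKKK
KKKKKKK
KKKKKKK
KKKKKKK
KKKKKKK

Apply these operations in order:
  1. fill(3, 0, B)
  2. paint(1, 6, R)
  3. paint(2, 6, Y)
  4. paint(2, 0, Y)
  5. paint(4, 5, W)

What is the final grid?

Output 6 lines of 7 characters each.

Answer: BYYYYBB
BBBBBBR
YBBBBBY
BBBBBBB
BBBBBWB
BBBBBBB

Derivation:
After op 1 fill(3,0,B) [38 cells changed]:
BYYYYBB
BBBBBBB
BBBBBBB
BBBBBBB
BBBBBBB
BBBBBBB
After op 2 paint(1,6,R):
BYYYYBB
BBBBBBR
BBBBBBB
BBBBBBB
BBBBBBB
BBBBBBB
After op 3 paint(2,6,Y):
BYYYYBB
BBBBBBR
BBBBBBY
BBBBBBB
BBBBBBB
BBBBBBB
After op 4 paint(2,0,Y):
BYYYYBB
BBBBBBR
YBBBBBY
BBBBBBB
BBBBBBB
BBBBBBB
After op 5 paint(4,5,W):
BYYYYBB
BBBBBBR
YBBBBBY
BBBBBBB
BBBBBWB
BBBBBBB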